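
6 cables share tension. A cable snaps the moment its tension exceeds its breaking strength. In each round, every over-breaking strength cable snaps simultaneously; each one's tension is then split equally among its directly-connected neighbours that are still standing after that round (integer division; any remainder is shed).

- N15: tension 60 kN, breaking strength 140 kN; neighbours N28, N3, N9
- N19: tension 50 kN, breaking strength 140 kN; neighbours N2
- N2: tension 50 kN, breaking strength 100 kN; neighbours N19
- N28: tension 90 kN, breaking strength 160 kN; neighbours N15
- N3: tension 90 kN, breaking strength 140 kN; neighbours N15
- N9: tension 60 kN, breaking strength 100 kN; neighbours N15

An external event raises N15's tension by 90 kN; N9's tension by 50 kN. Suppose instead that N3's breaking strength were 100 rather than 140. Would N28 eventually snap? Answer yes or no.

yes

With N3's breaking strength at 100:
Round 1 — N15 at 150 > 140; N9 at 110 > 100. N15, N9 snap.
  N15 sheds 150 kN to N28, N3: 75 each.
    N28: 90+75 = 165 > 160
    N3: 90+75 = 165 > 100
  N9 sheds 110 kN: no online neighbours, lost.
Round 2 — N28, N3 snap.
  N28 sheds 165 kN: no online neighbours, lost.
  N3 sheds 165 kN: no online neighbours, lost.
No further breaks.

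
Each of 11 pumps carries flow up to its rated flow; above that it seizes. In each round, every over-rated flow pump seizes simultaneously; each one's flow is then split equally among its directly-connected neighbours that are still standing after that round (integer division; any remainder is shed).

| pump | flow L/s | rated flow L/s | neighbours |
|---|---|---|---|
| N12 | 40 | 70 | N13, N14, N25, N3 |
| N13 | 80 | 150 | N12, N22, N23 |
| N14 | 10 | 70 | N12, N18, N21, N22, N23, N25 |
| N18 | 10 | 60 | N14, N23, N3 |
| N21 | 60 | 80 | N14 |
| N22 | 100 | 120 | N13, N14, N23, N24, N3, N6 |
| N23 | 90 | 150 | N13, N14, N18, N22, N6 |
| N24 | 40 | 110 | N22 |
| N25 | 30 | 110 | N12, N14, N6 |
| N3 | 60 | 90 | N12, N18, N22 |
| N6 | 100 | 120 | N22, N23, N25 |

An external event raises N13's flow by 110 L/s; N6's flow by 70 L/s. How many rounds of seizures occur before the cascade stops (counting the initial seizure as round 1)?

Round 1 — N13 at 190 > 150; N6 at 170 > 120. N13, N6 seize.
  N13 sheds 190 L/s to N12, N22, N23: 63 each (1 lost).
    N12: 40+63 = 103 > 70
    N22: 100+63 = 163 > 120
    N23: 90+63 = 153 > 150
  N6 sheds 170 L/s to N22, N23, N25: 56 each (2 lost).
    N22: 163+56 = 219 > 120
    N23: 153+56 = 209 > 150
    N25: 30+56 = 86 ≤ 110
Round 2 — N12, N22, N23 seize.
  N12 sheds 103 L/s to N14, N25, N3: 34 each (1 lost).
    N14: 10+34 = 44 ≤ 70
    N25: 86+34 = 120 > 110
    N3: 60+34 = 94 > 90
  N22 sheds 219 L/s to N14, N24, N3: 73 each.
    N14: 44+73 = 117 > 70
    N24: 40+73 = 113 > 110
    N3: 94+73 = 167 > 90
  N23 sheds 209 L/s to N14, N18: 104 each (1 lost).
    N14: 117+104 = 221 > 70
    N18: 10+104 = 114 > 60
Round 3 — N14, N18, N24, N25, N3 seize.
  N14 sheds 221 L/s to N21: 221 each.
    N21: 60+221 = 281 > 80
  N18 sheds 114 L/s: no online neighbours, lost.
  N24 sheds 113 L/s: no online neighbours, lost.
  N25 sheds 120 L/s: no online neighbours, lost.
  N3 sheds 167 L/s: no online neighbours, lost.
Round 4 — N21 seizes.
  N21 sheds 281 L/s: no online neighbours, lost.
No further seizures.

4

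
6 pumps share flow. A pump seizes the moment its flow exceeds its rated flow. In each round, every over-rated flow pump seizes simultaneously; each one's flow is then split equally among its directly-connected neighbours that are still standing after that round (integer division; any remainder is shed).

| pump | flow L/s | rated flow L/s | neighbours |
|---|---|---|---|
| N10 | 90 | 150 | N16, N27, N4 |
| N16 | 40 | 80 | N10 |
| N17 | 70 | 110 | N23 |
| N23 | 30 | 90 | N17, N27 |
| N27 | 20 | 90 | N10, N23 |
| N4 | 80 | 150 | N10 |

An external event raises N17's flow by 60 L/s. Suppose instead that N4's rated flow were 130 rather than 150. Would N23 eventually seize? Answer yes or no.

With N4's rated flow at 130:
Round 1 — N17 at 130 > 110. N17 seizes.
  N17 sheds 130 L/s to N23: 130 each.
    N23: 30+130 = 160 > 90
Round 2 — N23 seizes.
  N23 sheds 160 L/s to N27: 160 each.
    N27: 20+160 = 180 > 90
Round 3 — N27 seizes.
  N27 sheds 180 L/s to N10: 180 each.
    N10: 90+180 = 270 > 150
Round 4 — N10 seizes.
  N10 sheds 270 L/s to N16, N4: 135 each.
    N16: 40+135 = 175 > 80
    N4: 80+135 = 215 > 130
Round 5 — N16, N4 seize.
  N16 sheds 175 L/s: no online neighbours, lost.
  N4 sheds 215 L/s: no online neighbours, lost.
No further seizures.

yes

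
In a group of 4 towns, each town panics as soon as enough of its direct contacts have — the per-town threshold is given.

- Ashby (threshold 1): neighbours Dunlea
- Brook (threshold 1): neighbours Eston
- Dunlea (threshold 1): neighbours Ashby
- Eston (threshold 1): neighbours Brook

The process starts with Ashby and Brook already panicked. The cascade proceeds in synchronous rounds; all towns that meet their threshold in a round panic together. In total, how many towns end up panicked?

Round 1 — Ashby, Brook panic (initial).
Round 2 — checking thresholds:
  Dunlea: 1 of 1 neighbours ≥ 1, panics.
  Eston: 1 of 1 neighbours ≥ 1, panics.
Round 3 — no new panics; cascade stops.

4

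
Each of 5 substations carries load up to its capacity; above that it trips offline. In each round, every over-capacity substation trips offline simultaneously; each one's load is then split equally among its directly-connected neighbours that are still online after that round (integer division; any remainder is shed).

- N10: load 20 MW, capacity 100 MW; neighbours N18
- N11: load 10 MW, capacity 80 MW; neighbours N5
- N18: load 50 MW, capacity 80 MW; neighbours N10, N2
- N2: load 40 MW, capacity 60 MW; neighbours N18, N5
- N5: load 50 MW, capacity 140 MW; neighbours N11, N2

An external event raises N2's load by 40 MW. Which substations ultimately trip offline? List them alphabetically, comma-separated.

Round 1 — N2 at 80 > 60. N2 trips offline.
  N2 sheds 80 MW to N18, N5: 40 each.
    N18: 50+40 = 90 > 80
    N5: 50+40 = 90 ≤ 140
Round 2 — N18 trips offline.
  N18 sheds 90 MW to N10: 90 each.
    N10: 20+90 = 110 > 100
Round 3 — N10 trips offline.
  N10 sheds 110 MW: no online neighbours, lost.
No further trips.

N10, N18, N2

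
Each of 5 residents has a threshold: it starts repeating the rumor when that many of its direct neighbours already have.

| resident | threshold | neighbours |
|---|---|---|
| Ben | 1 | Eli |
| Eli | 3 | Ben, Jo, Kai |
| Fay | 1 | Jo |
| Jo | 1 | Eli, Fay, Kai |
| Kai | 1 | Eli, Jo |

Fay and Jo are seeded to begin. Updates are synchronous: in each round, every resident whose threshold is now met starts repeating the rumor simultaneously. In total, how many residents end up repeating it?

Round 1 — Fay, Jo start repeating the rumor (initial).
Round 2 — checking thresholds:
  Eli: 1 of 3 neighbours < 3, not yet.
  Kai: 1 of 2 neighbours ≥ 1, starts repeating the rumor.
Round 3 — no new spreads; cascade stops.

3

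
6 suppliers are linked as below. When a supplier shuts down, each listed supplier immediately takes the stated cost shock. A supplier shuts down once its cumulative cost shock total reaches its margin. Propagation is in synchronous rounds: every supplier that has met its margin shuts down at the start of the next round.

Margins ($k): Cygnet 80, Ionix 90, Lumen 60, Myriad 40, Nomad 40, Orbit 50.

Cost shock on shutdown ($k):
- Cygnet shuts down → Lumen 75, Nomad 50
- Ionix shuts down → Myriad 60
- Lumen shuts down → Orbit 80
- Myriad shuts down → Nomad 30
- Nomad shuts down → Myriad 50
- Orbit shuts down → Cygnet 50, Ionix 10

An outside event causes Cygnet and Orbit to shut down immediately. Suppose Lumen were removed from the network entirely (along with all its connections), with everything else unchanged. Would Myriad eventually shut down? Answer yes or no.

With Lumen removed:
Round 1 — Cygnet, Orbit shut down (initial).
  Ionix: +10 → 10 < 90
  Nomad: +50 → 50 ≥ 40
Round 2 — Nomad shuts down.
  Myriad: +50 → 50 ≥ 40
Round 3 — Myriad shuts down.
No further shutdowns.

yes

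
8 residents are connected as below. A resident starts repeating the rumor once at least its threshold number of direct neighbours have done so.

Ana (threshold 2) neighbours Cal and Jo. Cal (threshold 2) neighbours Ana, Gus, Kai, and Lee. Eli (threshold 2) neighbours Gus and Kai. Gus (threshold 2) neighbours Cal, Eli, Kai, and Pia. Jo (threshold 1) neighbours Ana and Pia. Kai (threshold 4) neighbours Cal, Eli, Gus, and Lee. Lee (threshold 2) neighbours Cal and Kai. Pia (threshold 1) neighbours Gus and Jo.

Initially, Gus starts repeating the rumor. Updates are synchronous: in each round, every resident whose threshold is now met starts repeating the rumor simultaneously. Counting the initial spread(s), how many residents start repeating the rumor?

3

Round 1 — Gus starts repeating the rumor (initial).
Round 2 — checking thresholds:
  Cal: 1 of 4 neighbours < 2, holds.
  Eli: 1 of 2 neighbours < 2, holds.
  Kai: 1 of 4 neighbours < 4, holds.
  Pia: 1 of 2 neighbours ≥ 1, starts repeating the rumor.
Round 3 — checking thresholds:
  Cal: 1 of 4 neighbours < 2, holds.
  Eli: 1 of 2 neighbours < 2, holds.
  Jo: 1 of 2 neighbours ≥ 1, starts repeating the rumor.
  Kai: 1 of 4 neighbours < 4, holds.
Round 4 — no new spreads; cascade stops.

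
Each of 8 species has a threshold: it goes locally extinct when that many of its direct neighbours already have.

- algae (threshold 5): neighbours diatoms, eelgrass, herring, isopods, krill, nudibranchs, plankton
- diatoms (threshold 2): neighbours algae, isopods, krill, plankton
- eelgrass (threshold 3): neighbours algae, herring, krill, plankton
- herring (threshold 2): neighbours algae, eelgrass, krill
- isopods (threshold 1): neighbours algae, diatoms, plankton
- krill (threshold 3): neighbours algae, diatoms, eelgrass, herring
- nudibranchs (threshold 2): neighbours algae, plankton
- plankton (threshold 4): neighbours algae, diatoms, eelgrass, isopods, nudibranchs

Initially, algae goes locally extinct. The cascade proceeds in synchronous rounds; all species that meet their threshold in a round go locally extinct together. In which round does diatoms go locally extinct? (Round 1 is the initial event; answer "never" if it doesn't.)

3

Round 1 — algae goes locally extinct (initial).
Round 2 — checking thresholds:
  diatoms: 1 of 4 neighbours < 2, not yet.
  eelgrass: 1 of 4 neighbours < 3, not yet.
  herring: 1 of 3 neighbours < 2, not yet.
  isopods: 1 of 3 neighbours ≥ 1, goes locally extinct.
  krill: 1 of 4 neighbours < 3, not yet.
  nudibranchs: 1 of 2 neighbours < 2, not yet.
  plankton: 1 of 5 neighbours < 4, not yet.
Round 3 — checking thresholds:
  diatoms: 2 of 4 neighbours ≥ 2, goes locally extinct.
  eelgrass: 1 of 4 neighbours < 3, not yet.
  herring: 1 of 3 neighbours < 2, not yet.
  krill: 1 of 4 neighbours < 3, not yet.
  nudibranchs: 1 of 2 neighbours < 2, not yet.
  plankton: 2 of 5 neighbours < 4, not yet.
Round 4 — no new extinctions; cascade stops.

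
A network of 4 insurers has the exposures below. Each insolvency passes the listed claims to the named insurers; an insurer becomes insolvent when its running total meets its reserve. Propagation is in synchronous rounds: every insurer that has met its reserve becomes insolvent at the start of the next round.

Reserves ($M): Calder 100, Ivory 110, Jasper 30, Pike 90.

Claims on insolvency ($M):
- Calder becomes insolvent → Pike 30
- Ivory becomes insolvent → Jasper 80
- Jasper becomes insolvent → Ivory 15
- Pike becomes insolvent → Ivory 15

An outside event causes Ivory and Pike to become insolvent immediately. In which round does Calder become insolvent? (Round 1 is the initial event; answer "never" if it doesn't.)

Round 1 — Ivory, Pike become insolvent (initial).
  Jasper: +80 → 80 ≥ 30
Round 2 — Jasper becomes insolvent.
No further insolvencies.

never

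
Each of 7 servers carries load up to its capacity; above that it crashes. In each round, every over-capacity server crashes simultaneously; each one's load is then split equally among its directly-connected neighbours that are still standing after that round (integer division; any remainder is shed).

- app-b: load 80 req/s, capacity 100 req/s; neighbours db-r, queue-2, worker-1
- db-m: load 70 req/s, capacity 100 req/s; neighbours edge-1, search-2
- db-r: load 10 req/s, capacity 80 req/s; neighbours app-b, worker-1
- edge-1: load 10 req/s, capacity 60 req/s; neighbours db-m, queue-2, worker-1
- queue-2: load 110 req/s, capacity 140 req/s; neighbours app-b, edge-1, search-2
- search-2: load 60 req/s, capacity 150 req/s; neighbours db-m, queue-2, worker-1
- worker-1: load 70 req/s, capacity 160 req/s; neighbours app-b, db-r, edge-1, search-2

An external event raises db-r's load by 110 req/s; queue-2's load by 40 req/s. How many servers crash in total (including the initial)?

7

Round 1 — db-r at 120 > 80; queue-2 at 150 > 140. db-r, queue-2 crash.
  db-r sheds 120 req/s to app-b, worker-1: 60 each.
    app-b: 80+60 = 140 > 100
    worker-1: 70+60 = 130 ≤ 160
  queue-2 sheds 150 req/s to app-b, edge-1, search-2: 50 each.
    app-b: 140+50 = 190 > 100
    edge-1: 10+50 = 60 ≤ 60
    search-2: 60+50 = 110 ≤ 150
Round 2 — app-b crashes.
  app-b sheds 190 req/s to worker-1: 190 each.
    worker-1: 130+190 = 320 > 160
Round 3 — worker-1 crashes.
  worker-1 sheds 320 req/s to edge-1, search-2: 160 each.
    edge-1: 60+160 = 220 > 60
    search-2: 110+160 = 270 > 150
Round 4 — edge-1, search-2 crash.
  edge-1 sheds 220 req/s to db-m: 220 each.
    db-m: 70+220 = 290 > 100
  search-2 sheds 270 req/s to db-m: 270 each.
    db-m: 290+270 = 560 > 100
Round 5 — db-m crashes.
  db-m sheds 560 req/s: no online neighbours, lost.
No further crashes.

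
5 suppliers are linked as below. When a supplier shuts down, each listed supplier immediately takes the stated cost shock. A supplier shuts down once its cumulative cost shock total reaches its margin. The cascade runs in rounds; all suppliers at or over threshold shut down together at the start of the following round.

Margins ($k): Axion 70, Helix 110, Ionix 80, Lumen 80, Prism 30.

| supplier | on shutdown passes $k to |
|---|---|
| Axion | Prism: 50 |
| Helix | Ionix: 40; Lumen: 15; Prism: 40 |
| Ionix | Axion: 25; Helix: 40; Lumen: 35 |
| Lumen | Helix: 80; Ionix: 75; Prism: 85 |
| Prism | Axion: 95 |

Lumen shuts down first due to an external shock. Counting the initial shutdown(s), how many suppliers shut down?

3

Round 1 — Lumen shuts down (initial).
  Helix: +80 → 80 < 110
  Ionix: +75 → 75 < 80
  Prism: +85 → 85 ≥ 30
Round 2 — Prism shuts down.
  Axion: +95 → 95 ≥ 70
Round 3 — Axion shuts down.
No further shutdowns.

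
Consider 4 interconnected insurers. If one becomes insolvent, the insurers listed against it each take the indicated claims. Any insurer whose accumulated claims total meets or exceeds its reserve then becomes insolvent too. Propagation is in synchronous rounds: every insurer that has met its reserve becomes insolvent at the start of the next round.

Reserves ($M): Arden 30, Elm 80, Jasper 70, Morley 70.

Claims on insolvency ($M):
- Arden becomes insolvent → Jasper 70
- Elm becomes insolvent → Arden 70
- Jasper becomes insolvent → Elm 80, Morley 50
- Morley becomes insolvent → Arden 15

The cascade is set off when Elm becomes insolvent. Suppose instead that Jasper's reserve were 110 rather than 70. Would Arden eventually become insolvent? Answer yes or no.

With Jasper's reserve at 110:
Round 1 — Elm becomes insolvent (initial).
  Arden: +70 → 70 ≥ 30
Round 2 — Arden becomes insolvent.
  Jasper: +70 → 70 < 110
No further insolvencies.

yes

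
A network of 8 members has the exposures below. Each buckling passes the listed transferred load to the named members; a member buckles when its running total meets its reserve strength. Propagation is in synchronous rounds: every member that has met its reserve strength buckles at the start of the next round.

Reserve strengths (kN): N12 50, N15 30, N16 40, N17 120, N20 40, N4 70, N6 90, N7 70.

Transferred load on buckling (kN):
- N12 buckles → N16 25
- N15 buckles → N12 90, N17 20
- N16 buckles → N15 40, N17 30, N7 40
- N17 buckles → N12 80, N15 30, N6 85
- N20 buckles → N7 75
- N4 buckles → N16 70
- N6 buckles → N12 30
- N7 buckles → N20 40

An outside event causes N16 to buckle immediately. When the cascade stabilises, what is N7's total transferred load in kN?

Round 1 — N16 buckles (initial).
  N15: +40 → 40 ≥ 30
  N17: +30 → 30 < 120
  N7: +40 → 40 < 70
Round 2 — N15 buckles.
  N12: +90 → 90 ≥ 50
  N17: +20 → 50 < 120
Round 3 — N12 buckles.
No further bucklings.

40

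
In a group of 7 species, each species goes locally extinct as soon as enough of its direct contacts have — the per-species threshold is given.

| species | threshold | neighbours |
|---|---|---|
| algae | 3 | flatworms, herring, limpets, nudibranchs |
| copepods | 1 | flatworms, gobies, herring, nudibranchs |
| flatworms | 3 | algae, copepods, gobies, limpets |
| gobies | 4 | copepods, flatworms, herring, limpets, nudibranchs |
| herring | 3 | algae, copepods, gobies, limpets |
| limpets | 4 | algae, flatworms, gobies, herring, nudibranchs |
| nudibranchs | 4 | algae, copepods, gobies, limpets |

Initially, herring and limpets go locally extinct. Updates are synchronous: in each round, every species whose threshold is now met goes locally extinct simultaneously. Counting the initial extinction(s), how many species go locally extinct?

3

Round 1 — herring, limpets go locally extinct (initial).
Round 2 — checking thresholds:
  algae: 2 of 4 neighbours < 3, holds.
  copepods: 1 of 4 neighbours ≥ 1, goes locally extinct.
  flatworms: 1 of 4 neighbours < 3, holds.
  gobies: 2 of 5 neighbours < 4, holds.
  nudibranchs: 1 of 4 neighbours < 4, holds.
Round 3 — no new extinctions; cascade stops.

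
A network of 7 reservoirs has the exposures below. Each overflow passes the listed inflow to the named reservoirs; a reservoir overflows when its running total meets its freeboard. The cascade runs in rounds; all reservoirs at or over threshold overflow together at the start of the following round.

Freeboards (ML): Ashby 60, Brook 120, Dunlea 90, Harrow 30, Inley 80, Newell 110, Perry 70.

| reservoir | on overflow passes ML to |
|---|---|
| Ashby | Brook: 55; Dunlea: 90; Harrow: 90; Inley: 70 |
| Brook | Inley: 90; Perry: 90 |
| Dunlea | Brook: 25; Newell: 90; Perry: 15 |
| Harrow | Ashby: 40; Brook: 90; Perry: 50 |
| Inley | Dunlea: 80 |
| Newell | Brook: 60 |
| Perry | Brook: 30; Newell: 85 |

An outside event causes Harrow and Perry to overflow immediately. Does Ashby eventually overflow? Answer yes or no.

Round 1 — Harrow, Perry overflow (initial).
  Ashby: +40 → 40 < 60
  Brook: +90+30 → 120 ≥ 120
  Newell: +85 → 85 < 110
Round 2 — Brook overflows.
  Inley: +90 → 90 ≥ 80
Round 3 — Inley overflows.
  Dunlea: +80 → 80 < 90
No further overflows.

no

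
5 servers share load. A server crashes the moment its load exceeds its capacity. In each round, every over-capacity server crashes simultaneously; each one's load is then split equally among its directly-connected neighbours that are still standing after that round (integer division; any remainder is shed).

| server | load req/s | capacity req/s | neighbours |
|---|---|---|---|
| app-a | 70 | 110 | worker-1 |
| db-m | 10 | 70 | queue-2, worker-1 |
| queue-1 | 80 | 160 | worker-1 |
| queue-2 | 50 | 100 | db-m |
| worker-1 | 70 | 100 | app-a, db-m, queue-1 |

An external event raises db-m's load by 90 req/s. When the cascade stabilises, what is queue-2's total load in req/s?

100

Round 1 — db-m at 100 > 70. db-m crashes.
  db-m sheds 100 req/s to queue-2, worker-1: 50 each.
    queue-2: 50+50 = 100 ≤ 100
    worker-1: 70+50 = 120 > 100
Round 2 — worker-1 crashes.
  worker-1 sheds 120 req/s to app-a, queue-1: 60 each.
    app-a: 70+60 = 130 > 110
    queue-1: 80+60 = 140 ≤ 160
Round 3 — app-a crashes.
  app-a sheds 130 req/s: no online neighbours, lost.
No further crashes.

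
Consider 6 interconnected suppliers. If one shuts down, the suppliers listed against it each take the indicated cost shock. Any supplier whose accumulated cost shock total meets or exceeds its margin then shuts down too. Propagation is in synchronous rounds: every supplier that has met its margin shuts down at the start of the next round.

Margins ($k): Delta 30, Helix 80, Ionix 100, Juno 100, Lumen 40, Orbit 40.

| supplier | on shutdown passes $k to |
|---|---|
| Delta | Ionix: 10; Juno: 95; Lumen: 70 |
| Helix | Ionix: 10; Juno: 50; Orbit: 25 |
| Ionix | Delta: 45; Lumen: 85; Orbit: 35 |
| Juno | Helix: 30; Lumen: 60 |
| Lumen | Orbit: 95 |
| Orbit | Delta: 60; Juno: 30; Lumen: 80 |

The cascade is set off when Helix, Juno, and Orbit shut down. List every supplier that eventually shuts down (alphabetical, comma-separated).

Delta, Helix, Juno, Lumen, Orbit

Round 1 — Helix, Juno, Orbit shut down (initial).
  Delta: +60 → 60 ≥ 30
  Ionix: +10 → 10 < 100
  Lumen: +60+80 → 140 ≥ 40
Round 2 — Delta, Lumen shut down.
  Ionix: +10 → 20 < 100
No further shutdowns.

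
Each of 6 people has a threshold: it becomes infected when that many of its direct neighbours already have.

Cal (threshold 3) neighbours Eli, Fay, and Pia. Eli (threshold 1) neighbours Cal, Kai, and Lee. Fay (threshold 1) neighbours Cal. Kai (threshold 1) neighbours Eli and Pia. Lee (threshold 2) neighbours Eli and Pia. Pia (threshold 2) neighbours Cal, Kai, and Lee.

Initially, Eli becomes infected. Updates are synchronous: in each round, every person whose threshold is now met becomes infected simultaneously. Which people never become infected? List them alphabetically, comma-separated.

Cal, Fay, Lee, Pia

Round 1 — Eli becomes infected (initial).
Round 2 — checking thresholds:
  Cal: 1 of 3 neighbours < 3, holds.
  Kai: 1 of 2 neighbours ≥ 1, becomes infected.
  Lee: 1 of 2 neighbours < 2, holds.
Round 3 — no new infections; cascade stops.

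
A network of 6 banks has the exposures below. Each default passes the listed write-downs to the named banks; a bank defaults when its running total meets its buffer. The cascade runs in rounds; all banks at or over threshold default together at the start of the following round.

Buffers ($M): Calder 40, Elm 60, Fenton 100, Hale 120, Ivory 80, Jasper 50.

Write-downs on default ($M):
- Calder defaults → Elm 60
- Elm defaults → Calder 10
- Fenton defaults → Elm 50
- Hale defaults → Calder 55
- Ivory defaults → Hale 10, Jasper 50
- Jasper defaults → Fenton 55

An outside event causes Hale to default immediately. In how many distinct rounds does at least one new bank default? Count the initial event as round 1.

3

Round 1 — Hale defaults (initial).
  Calder: +55 → 55 ≥ 40
Round 2 — Calder defaults.
  Elm: +60 → 60 ≥ 60
Round 3 — Elm defaults.
No further defaults.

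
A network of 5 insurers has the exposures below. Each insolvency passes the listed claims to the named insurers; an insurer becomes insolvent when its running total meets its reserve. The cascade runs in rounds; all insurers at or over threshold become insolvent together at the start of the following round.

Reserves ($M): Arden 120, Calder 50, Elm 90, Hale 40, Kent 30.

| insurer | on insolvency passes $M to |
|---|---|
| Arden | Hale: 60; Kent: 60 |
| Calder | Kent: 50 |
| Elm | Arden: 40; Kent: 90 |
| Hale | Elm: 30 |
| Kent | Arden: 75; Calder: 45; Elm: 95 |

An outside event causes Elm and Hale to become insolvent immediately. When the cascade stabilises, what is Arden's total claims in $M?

Round 1 — Elm, Hale become insolvent (initial).
  Arden: +40 → 40 < 120
  Kent: +90 → 90 ≥ 30
Round 2 — Kent becomes insolvent.
  Arden: +75 → 115 < 120
  Calder: +45 → 45 < 50
No further insolvencies.

115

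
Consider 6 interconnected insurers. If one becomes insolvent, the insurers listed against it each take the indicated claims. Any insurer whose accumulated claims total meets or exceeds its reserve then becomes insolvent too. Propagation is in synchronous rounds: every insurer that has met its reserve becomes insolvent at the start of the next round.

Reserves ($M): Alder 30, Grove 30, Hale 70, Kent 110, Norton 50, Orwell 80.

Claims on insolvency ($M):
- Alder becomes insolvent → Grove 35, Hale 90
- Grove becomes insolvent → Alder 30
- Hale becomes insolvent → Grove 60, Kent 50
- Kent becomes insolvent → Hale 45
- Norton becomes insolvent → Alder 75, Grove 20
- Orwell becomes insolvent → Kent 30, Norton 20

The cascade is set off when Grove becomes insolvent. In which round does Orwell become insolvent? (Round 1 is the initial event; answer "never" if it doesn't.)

Round 1 — Grove becomes insolvent (initial).
  Alder: +30 → 30 ≥ 30
Round 2 — Alder becomes insolvent.
  Hale: +90 → 90 ≥ 70
Round 3 — Hale becomes insolvent.
  Kent: +50 → 50 < 110
No further insolvencies.

never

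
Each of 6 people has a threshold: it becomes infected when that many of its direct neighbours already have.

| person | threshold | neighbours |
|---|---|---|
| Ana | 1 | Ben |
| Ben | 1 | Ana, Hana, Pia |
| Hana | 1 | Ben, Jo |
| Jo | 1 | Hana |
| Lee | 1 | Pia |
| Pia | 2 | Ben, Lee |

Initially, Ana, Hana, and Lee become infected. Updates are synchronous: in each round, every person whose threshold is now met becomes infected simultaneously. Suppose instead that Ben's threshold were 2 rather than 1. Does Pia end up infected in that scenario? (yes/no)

With Ben's threshold at 2:
Round 1 — Ana, Hana, Lee become infected (initial).
Round 2 — checking thresholds:
  Ben: 2 of 3 neighbours ≥ 2, becomes infected.
  Jo: 1 of 1 neighbours ≥ 1, becomes infected.
  Pia: 1 of 2 neighbours < 2, holds.
Round 3 — checking thresholds:
  Pia: 2 of 2 neighbours ≥ 2, becomes infected.
Round 4 — no new infections; cascade stops.

yes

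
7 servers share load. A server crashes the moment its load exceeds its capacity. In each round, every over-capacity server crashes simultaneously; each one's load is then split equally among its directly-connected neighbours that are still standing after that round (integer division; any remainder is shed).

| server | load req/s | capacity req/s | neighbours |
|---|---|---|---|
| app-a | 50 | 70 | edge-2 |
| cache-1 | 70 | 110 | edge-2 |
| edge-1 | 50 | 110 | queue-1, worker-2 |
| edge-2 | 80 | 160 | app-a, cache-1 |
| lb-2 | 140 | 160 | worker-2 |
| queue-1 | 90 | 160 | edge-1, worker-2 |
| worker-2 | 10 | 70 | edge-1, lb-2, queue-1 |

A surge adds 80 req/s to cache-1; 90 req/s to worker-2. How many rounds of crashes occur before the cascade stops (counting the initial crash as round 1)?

3

Round 1 — cache-1 at 150 > 110; worker-2 at 100 > 70. cache-1, worker-2 crash.
  cache-1 sheds 150 req/s to edge-2: 150 each.
    edge-2: 80+150 = 230 > 160
  worker-2 sheds 100 req/s to edge-1, lb-2, queue-1: 33 each (1 lost).
    edge-1: 50+33 = 83 ≤ 110
    lb-2: 140+33 = 173 > 160
    queue-1: 90+33 = 123 ≤ 160
Round 2 — edge-2, lb-2 crash.
  edge-2 sheds 230 req/s to app-a: 230 each.
    app-a: 50+230 = 280 > 70
  lb-2 sheds 173 req/s: no online neighbours, lost.
Round 3 — app-a crashes.
  app-a sheds 280 req/s: no online neighbours, lost.
No further crashes.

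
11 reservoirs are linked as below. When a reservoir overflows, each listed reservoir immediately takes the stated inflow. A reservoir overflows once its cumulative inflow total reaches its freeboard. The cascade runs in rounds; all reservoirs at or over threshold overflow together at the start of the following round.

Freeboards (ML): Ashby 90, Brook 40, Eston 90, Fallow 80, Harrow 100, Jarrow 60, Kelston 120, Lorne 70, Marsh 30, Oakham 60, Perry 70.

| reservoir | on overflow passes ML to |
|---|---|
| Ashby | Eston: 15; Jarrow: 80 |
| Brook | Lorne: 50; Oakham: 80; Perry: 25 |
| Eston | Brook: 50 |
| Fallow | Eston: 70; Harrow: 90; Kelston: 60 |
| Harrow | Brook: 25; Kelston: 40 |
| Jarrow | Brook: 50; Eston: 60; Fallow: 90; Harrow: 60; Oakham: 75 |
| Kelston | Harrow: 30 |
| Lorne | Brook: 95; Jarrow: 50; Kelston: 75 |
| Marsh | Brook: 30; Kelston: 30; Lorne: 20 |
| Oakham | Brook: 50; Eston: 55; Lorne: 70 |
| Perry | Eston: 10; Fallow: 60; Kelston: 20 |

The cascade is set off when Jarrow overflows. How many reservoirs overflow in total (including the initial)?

Round 1 — Jarrow overflows (initial).
  Brook: +50 → 50 ≥ 40
  Eston: +60 → 60 < 90
  Fallow: +90 → 90 ≥ 80
  Harrow: +60 → 60 < 100
  Oakham: +75 → 75 ≥ 60
Round 2 — Brook, Fallow, Oakham overflow.
  Eston: +70+55 → 185 ≥ 90
  Harrow: +90 → 150 ≥ 100
  Kelston: +60 → 60 < 120
  Lorne: +50+70 → 120 ≥ 70
  Perry: +25 → 25 < 70
Round 3 — Eston, Harrow, Lorne overflow.
  Kelston: +40+75 → 175 ≥ 120
Round 4 — Kelston overflows.
No further overflows.

8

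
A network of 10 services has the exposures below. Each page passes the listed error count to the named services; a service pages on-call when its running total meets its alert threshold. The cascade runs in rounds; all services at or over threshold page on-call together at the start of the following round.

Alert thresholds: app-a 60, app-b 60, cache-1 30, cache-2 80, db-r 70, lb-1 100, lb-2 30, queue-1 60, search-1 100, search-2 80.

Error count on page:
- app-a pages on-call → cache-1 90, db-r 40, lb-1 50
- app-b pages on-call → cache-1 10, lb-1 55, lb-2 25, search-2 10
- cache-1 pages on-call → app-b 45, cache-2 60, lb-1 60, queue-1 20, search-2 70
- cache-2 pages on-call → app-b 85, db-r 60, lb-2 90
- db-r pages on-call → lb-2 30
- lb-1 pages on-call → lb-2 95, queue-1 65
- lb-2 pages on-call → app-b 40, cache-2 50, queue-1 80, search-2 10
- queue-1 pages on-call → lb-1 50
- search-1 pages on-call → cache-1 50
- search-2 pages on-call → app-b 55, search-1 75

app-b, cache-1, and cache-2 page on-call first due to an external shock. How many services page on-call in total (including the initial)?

7

Round 1 — app-b, cache-1, cache-2 page on-call (initial).
  db-r: +60 → 60 < 70
  lb-1: +55+60 → 115 ≥ 100
  lb-2: +25+90 → 115 ≥ 30
  queue-1: +20 → 20 < 60
  search-2: +10+70 → 80 ≥ 80
Round 2 — lb-1, lb-2, search-2 page on-call.
  queue-1: +65+80 → 165 ≥ 60
  search-1: +75 → 75 < 100
Round 3 — queue-1 pages on-call.
No further pages.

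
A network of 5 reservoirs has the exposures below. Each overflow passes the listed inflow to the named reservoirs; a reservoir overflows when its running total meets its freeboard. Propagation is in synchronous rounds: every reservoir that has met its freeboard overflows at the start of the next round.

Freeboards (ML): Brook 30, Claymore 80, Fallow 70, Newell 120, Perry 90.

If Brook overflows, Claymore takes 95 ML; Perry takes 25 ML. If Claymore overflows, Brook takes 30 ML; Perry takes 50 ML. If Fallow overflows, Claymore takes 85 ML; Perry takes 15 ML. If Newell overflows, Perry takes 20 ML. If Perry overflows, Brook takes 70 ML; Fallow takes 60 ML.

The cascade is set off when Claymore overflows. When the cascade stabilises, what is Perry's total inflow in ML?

75

Round 1 — Claymore overflows (initial).
  Brook: +30 → 30 ≥ 30
  Perry: +50 → 50 < 90
Round 2 — Brook overflows.
  Perry: +25 → 75 < 90
No further overflows.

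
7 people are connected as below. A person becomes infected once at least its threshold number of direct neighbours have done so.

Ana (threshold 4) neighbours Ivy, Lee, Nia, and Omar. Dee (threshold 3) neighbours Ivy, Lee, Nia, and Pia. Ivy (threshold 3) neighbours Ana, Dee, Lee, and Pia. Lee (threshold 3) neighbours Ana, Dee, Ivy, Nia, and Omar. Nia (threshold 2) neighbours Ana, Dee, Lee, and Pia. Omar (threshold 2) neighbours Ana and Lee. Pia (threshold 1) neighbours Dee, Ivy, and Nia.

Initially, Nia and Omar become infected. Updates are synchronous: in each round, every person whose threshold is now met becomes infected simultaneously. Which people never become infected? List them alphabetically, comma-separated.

Round 1 — Nia, Omar become infected (initial).
Round 2 — checking thresholds:
  Ana: 2 of 4 neighbours < 4, below threshold.
  Dee: 1 of 4 neighbours < 3, below threshold.
  Lee: 2 of 5 neighbours < 3, below threshold.
  Pia: 1 of 3 neighbours ≥ 1, becomes infected.
Round 3 — no new infections; cascade stops.

Ana, Dee, Ivy, Lee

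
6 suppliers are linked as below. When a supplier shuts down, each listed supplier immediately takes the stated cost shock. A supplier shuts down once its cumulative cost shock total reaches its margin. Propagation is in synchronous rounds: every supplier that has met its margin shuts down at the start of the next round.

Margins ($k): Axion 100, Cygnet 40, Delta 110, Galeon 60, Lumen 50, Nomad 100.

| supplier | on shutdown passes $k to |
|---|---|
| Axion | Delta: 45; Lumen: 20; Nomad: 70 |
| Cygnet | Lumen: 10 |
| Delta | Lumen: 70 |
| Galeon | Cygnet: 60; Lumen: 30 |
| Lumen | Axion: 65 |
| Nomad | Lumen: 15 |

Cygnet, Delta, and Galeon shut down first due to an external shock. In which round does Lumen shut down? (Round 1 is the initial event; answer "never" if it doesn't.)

Round 1 — Cygnet, Delta, Galeon shut down (initial).
  Lumen: +10+70+30 → 110 ≥ 50
Round 2 — Lumen shuts down.
  Axion: +65 → 65 < 100
No further shutdowns.

2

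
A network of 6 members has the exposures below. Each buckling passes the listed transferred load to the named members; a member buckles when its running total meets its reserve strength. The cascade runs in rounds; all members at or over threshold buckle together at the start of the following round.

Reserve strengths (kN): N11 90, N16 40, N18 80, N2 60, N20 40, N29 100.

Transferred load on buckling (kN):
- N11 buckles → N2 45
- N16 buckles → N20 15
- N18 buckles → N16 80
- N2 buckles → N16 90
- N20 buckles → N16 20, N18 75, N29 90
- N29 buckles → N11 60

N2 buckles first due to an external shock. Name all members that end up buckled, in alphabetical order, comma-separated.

Round 1 — N2 buckles (initial).
  N16: +90 → 90 ≥ 40
Round 2 — N16 buckles.
  N20: +15 → 15 < 40
No further bucklings.

N16, N2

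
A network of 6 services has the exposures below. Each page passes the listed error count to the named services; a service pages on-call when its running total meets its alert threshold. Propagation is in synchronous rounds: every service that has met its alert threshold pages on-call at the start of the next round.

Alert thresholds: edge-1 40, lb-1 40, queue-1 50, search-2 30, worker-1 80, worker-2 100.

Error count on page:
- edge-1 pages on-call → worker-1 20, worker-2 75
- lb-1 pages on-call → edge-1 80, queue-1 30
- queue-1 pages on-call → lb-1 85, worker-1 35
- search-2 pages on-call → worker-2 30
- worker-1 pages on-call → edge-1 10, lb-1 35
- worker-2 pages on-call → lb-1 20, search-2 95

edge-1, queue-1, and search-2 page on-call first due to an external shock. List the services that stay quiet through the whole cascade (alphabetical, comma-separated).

worker-1

Round 1 — edge-1, queue-1, search-2 page on-call (initial).
  lb-1: +85 → 85 ≥ 40
  worker-1: +20+35 → 55 < 80
  worker-2: +75+30 → 105 ≥ 100
Round 2 — lb-1, worker-2 page on-call.
No further pages.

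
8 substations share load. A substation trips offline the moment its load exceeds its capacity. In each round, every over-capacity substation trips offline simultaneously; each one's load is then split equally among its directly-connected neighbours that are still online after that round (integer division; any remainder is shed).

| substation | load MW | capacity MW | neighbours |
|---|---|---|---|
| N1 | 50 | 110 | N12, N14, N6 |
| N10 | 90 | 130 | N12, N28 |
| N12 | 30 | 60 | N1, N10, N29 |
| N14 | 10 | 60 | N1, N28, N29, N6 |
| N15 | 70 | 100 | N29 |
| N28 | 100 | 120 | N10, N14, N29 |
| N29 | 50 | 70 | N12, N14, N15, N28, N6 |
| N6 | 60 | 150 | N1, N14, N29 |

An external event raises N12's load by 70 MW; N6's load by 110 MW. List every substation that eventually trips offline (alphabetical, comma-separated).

Round 1 — N12 at 100 > 60; N6 at 170 > 150. N12, N6 trip offline.
  N12 sheds 100 MW to N1, N10, N29: 33 each (1 lost).
    N1: 50+33 = 83 ≤ 110
    N10: 90+33 = 123 ≤ 130
    N29: 50+33 = 83 > 70
  N6 sheds 170 MW to N1, N14, N29: 56 each (2 lost).
    N1: 83+56 = 139 > 110
    N14: 10+56 = 66 > 60
    N29: 83+56 = 139 > 70
Round 2 — N1, N14, N29 trip offline.
  N1 sheds 139 MW: no online neighbours, lost.
  N14 sheds 66 MW to N28: 66 each.
    N28: 100+66 = 166 > 120
  N29 sheds 139 MW to N15, N28: 69 each (1 lost).
    N15: 70+69 = 139 > 100
    N28: 166+69 = 235 > 120
Round 3 — N15, N28 trip offline.
  N15 sheds 139 MW: no online neighbours, lost.
  N28 sheds 235 MW to N10: 235 each.
    N10: 123+235 = 358 > 130
Round 4 — N10 trips offline.
  N10 sheds 358 MW: no online neighbours, lost.
No further trips.

N1, N10, N12, N14, N15, N28, N29, N6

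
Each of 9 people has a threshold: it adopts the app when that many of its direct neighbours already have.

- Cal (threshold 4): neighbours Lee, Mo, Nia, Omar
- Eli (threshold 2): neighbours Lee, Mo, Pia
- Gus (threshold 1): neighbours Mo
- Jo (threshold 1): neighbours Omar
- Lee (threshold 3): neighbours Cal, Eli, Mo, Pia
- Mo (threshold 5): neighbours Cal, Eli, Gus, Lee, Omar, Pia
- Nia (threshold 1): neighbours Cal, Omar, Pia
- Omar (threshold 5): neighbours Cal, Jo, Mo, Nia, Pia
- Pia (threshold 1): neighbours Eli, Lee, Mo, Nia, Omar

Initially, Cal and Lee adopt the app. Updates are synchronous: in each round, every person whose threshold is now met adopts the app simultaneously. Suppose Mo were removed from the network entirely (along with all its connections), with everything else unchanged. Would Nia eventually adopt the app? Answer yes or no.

yes

With Mo removed:
Round 1 — Cal, Lee adopt the app (initial).
Round 2 — checking thresholds:
  Eli: 1 of 2 neighbours < 2, below threshold.
  Nia: 1 of 3 neighbours ≥ 1, adopts the app.
  Omar: 1 of 4 neighbours < 5, below threshold.
  Pia: 1 of 4 neighbours ≥ 1, adopts the app.
Round 3 — checking thresholds:
  Eli: 2 of 2 neighbours ≥ 2, adopts the app.
  Omar: 3 of 4 neighbours < 5, below threshold.
Round 4 — no new adoptions; cascade stops.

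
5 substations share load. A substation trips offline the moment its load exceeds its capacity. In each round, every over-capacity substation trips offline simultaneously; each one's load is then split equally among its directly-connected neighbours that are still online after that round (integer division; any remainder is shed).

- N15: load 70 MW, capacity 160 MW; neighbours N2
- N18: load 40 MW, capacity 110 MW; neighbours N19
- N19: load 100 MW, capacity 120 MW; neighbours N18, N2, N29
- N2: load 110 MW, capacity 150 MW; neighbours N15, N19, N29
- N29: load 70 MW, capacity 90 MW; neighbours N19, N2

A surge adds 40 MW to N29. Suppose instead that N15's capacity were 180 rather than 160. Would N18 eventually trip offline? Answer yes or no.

With N15's capacity at 180:
Round 1 — N29 at 110 > 90. N29 trips offline.
  N29 sheds 110 MW to N19, N2: 55 each.
    N19: 100+55 = 155 > 120
    N2: 110+55 = 165 > 150
Round 2 — N19, N2 trip offline.
  N19 sheds 155 MW to N18: 155 each.
    N18: 40+155 = 195 > 110
  N2 sheds 165 MW to N15: 165 each.
    N15: 70+165 = 235 > 180
Round 3 — N15, N18 trip offline.
  N15 sheds 235 MW: no online neighbours, lost.
  N18 sheds 195 MW: no online neighbours, lost.
No further trips.

yes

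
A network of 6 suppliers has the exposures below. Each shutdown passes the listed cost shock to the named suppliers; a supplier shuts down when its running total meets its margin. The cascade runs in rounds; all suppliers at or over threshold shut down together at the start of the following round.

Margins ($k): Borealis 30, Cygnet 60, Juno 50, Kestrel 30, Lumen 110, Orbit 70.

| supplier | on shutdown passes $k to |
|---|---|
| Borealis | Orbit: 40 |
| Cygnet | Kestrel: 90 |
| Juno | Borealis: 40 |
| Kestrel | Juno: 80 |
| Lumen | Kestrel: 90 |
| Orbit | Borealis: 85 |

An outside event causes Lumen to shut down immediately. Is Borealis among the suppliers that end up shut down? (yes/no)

Round 1 — Lumen shuts down (initial).
  Kestrel: +90 → 90 ≥ 30
Round 2 — Kestrel shuts down.
  Juno: +80 → 80 ≥ 50
Round 3 — Juno shuts down.
  Borealis: +40 → 40 ≥ 30
Round 4 — Borealis shuts down.
  Orbit: +40 → 40 < 70
No further shutdowns.

yes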